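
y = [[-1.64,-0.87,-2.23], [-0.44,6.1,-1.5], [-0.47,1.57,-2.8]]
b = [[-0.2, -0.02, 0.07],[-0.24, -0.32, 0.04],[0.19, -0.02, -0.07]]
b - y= [[1.44, 0.85, 2.3], [0.20, -6.42, 1.54], [0.66, -1.59, 2.73]]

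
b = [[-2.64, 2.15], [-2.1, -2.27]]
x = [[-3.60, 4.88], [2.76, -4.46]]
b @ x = [[15.44, -22.47], [1.29, -0.12]]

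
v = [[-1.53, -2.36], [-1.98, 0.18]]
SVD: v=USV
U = [[-0.9, -0.44], [-0.44, 0.9]]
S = [3.03, 1.63]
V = [[0.74, 0.67], [-0.67, 0.74]]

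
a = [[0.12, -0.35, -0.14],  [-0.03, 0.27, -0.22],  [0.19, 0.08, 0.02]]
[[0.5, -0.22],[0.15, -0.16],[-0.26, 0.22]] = a@[[-0.78, 0.84], [-0.98, 0.45], [-1.76, 1.18]]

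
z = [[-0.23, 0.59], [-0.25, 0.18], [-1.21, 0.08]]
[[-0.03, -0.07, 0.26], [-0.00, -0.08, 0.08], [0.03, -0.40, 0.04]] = z@[[-0.03, 0.33, 0.00], [-0.06, 0.01, 0.44]]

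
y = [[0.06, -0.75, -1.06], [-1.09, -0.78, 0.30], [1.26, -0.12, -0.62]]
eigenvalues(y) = [(-0.07+0.88j), (-0.07-0.88j), (-1.19+0j)]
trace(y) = -1.34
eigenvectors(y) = [[(-0.27-0.47j), -0.27+0.47j, 0.25+0.00j], [(0.4+0.23j), (0.4-0.23j), 0.90+0.00j], [(-0.7+0j), -0.70-0.00j, (-0.35+0j)]]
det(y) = -0.93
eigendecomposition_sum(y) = [[0.11+0.39j, (-0.21-0.14j), (-0.47-0.09j)], [-0.25-0.24j, (0.21+0.01j), (0.38-0.14j)], [0.52+0.13j, -0.29+0.15j, -0.40+0.47j]] + [[(0.11-0.39j), -0.21+0.14j, (-0.47+0.09j)], [-0.25+0.24j, 0.21-0.01j, (0.38+0.14j)], [0.52-0.13j, (-0.29-0.15j), -0.40-0.47j]] + [[(-0.16+0j), (-0.33-0j), (-0.12-0j)], [(-0.59+0j), -1.21-0.00j, (-0.46-0j)], [(0.23-0j), 0.47+0.00j, (0.18+0j)]]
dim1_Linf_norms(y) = [1.06, 1.09, 1.26]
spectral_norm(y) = 1.88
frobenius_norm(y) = 2.36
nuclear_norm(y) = 3.62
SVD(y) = [[-0.26,-0.86,-0.43],[0.63,-0.49,0.61],[-0.74,-0.11,0.67]] @ diag([1.877595350361951, 1.3819965476284441, 0.3568210232627041]) @ [[-0.86, -0.11, 0.49], [0.25, 0.76, 0.61], [0.44, -0.65, 0.63]]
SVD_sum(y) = [[0.42, 0.05, -0.24], [-1.02, -0.13, 0.58], [1.19, 0.15, -0.68]] + [[-0.3, -0.9, -0.72],  [-0.17, -0.51, -0.41],  [-0.04, -0.12, -0.09]] + [[-0.07, 0.1, -0.10], [0.09, -0.14, 0.14], [0.10, -0.15, 0.15]]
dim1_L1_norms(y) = [1.87, 2.17, 2.0]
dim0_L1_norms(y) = [2.41, 1.65, 1.98]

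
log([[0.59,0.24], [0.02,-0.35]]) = [[-0.52+0.02j,(0.13-0.79j)],  [0.01-0.07j,-1.03+3.12j]]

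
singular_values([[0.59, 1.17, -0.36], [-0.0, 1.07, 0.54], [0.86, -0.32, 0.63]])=[1.65, 1.11, 0.75]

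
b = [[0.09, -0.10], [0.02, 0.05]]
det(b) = 0.006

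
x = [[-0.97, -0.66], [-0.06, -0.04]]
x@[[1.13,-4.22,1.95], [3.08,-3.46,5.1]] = [[-3.13, 6.38, -5.26], [-0.19, 0.39, -0.32]]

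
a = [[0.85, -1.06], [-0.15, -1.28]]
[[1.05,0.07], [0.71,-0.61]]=a@[[0.48,  0.59], [-0.61,  0.41]]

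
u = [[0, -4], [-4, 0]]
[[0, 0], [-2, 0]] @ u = [[0, 0], [0, 8]]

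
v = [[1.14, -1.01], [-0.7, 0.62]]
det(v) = -0.000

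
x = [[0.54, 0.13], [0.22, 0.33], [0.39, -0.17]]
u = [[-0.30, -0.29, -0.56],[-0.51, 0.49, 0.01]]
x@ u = [[-0.23, -0.09, -0.3], [-0.23, 0.10, -0.12], [-0.03, -0.2, -0.22]]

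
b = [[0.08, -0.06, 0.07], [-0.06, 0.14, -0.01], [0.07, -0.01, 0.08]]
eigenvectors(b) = [[-0.6,  0.74,  0.31],  [0.69,  0.27,  0.67],  [-0.41,  -0.61,  0.67]]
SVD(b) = [[-0.6, -0.31, -0.74], [0.69, -0.67, -0.27], [-0.41, -0.67, 0.61]] @ diag([0.1978528105278272, 0.10224605416353492, 9.886469136211007e-05]) @ [[-0.60, 0.69, -0.41], [-0.31, -0.67, -0.67], [0.74, 0.27, -0.61]]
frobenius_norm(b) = 0.22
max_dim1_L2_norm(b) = 0.15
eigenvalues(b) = [0.2, -0.0, 0.1]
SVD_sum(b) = [[0.07,-0.08,0.05], [-0.08,0.09,-0.06], [0.05,-0.06,0.03]] + [[0.01,0.02,0.02], [0.02,0.05,0.05], [0.02,0.05,0.05]] + [[-0.00, -0.0, 0.0], [-0.00, -0.0, 0.00], [0.00, 0.0, -0.00]]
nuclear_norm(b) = 0.30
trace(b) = 0.30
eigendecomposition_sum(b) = [[0.07,-0.08,0.05], [-0.08,0.09,-0.06], [0.05,-0.06,0.03]] + [[-0.00, -0.00, 0.00], [-0.0, -0.0, 0.00], [0.00, 0.00, -0.0]] + [[0.01,0.02,0.02],[0.02,0.05,0.05],[0.02,0.05,0.05]]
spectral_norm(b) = 0.20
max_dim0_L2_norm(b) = 0.15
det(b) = -0.00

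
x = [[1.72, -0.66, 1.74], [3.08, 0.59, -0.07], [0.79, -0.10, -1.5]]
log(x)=[[0.96+0.24j, -0.39+0.02j, (0.34-1.14j)],[1.69-0.32j, (0.1-0.02j), 0.93+1.52j],[(0.1-0.61j), -0.09-0.04j, (0.71+2.93j)]]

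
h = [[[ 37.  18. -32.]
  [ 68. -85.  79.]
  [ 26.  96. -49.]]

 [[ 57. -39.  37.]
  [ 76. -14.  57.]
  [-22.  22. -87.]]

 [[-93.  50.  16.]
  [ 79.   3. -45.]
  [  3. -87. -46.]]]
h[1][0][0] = 57.0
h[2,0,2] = 16.0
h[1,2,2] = -87.0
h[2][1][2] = -45.0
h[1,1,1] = -14.0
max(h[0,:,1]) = 96.0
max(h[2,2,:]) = 3.0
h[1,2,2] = -87.0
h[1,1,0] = 76.0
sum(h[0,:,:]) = 158.0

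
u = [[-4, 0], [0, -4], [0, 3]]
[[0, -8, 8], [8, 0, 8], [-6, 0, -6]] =u @ [[0, 2, -2], [-2, 0, -2]]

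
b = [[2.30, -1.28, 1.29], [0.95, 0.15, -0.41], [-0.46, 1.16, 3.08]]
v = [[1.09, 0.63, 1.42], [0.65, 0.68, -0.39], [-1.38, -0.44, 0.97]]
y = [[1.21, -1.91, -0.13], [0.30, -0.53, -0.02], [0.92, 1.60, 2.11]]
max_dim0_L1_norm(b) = 4.78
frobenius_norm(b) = 4.55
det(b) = 7.17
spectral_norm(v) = 2.10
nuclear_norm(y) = 5.10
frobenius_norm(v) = 2.77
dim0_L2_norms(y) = [1.55, 2.55, 2.11]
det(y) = -0.20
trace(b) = 5.53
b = y + v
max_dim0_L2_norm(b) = 3.36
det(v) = 1.40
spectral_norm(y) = 3.04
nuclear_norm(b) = 7.06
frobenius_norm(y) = 3.65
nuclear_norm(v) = 4.24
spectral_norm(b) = 3.43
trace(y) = 2.79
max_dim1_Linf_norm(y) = 2.11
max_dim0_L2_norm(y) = 2.55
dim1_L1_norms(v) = [3.14, 1.72, 2.79]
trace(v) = 2.74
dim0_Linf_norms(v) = [1.38, 0.68, 1.42]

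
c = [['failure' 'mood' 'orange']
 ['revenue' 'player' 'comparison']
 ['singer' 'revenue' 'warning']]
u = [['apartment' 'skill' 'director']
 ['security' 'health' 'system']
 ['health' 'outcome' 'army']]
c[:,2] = ['orange', 'comparison', 'warning']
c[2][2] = 'warning'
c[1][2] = 'comparison'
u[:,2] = ['director', 'system', 'army']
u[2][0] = 'health'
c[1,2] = 'comparison'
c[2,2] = 'warning'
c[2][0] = 'singer'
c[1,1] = 'player'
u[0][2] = 'director'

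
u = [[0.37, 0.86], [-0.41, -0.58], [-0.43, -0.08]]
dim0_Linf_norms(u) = [0.43, 0.86]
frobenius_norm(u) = 1.25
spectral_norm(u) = 1.20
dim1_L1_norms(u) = [1.23, 0.99, 0.51]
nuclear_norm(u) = 1.56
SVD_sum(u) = [[0.49, 0.79], [-0.37, -0.6], [-0.15, -0.25]] + [[-0.12, 0.07], [-0.04, 0.02], [-0.28, 0.17]]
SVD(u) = [[-0.77, -0.39], [0.59, -0.13], [0.24, -0.91]] @ diag([1.2027915483787808, 0.3543903090500293]) @ [[-0.53, -0.85], [0.85, -0.53]]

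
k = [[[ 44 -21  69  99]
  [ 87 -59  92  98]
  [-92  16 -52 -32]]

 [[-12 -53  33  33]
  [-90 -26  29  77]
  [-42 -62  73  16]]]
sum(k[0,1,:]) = 218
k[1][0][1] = -53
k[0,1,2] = 92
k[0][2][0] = -92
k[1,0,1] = -53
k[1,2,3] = 16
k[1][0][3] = 33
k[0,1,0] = 87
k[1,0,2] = 33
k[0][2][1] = 16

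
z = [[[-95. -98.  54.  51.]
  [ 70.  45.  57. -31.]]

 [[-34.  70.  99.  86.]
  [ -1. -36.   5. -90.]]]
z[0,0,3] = 51.0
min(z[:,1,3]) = -90.0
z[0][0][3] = 51.0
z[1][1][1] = -36.0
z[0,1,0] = 70.0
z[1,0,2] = 99.0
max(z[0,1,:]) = 70.0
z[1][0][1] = 70.0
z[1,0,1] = 70.0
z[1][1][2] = 5.0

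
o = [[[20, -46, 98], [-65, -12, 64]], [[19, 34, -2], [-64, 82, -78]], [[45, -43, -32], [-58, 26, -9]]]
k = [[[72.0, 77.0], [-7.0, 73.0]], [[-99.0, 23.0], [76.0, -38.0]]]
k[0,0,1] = 77.0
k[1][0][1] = 23.0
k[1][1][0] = 76.0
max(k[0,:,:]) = 77.0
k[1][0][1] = 23.0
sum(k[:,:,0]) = 42.0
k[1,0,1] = 23.0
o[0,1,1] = -12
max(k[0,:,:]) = 77.0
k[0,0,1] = 77.0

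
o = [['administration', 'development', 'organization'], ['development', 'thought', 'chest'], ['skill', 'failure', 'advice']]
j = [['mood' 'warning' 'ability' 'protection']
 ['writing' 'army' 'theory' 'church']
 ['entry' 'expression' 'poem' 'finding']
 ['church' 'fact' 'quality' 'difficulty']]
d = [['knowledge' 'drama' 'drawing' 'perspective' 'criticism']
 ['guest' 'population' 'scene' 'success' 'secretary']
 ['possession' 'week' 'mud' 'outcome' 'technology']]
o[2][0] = 'skill'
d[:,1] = ['drama', 'population', 'week']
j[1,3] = 'church'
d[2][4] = 'technology'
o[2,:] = ['skill', 'failure', 'advice']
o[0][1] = 'development'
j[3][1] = 'fact'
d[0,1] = 'drama'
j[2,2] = 'poem'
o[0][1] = 'development'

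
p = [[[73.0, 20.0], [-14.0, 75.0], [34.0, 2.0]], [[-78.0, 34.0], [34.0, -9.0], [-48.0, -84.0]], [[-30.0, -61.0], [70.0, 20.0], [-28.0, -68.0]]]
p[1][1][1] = -9.0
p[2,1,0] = 70.0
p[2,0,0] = -30.0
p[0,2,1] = 2.0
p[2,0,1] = -61.0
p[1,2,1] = -84.0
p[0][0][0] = 73.0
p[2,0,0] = -30.0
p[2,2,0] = -28.0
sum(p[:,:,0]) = 13.0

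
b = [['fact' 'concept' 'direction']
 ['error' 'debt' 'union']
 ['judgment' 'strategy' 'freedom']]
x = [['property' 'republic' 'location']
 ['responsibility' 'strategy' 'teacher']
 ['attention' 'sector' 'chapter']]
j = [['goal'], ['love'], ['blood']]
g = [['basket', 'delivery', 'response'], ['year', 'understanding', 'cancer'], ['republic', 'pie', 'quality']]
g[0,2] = 'response'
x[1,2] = 'teacher'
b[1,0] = 'error'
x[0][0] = 'property'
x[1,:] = ['responsibility', 'strategy', 'teacher']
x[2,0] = 'attention'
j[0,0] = 'goal'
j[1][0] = 'love'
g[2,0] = 'republic'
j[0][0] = 'goal'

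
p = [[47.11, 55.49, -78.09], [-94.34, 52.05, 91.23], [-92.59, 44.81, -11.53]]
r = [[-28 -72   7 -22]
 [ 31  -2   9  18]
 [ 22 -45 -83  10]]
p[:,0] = [47.11, -94.34, -92.59]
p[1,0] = -94.34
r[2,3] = 10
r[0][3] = -22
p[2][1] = 44.81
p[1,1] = 52.05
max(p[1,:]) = 91.23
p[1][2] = 91.23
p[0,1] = 55.49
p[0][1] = 55.49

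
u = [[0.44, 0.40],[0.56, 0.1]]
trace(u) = 0.54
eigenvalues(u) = [0.77, -0.23]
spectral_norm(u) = 0.79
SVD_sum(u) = [[0.51,0.26], [0.49,0.25]] + [[-0.07, 0.14], [0.07, -0.15]]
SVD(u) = [[-0.73,-0.69], [-0.69,0.73]] @ diag([0.7908176390655349, 0.22761252545238622]) @ [[-0.89,-0.45], [0.45,-0.89]]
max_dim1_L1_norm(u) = 0.84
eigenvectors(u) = [[0.77, -0.51], [0.64, 0.86]]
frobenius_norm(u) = 0.82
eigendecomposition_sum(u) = [[0.52, 0.31], [0.43, 0.26]] + [[-0.08, 0.09],[0.13, -0.16]]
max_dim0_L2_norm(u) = 0.71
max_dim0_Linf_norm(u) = 0.56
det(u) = -0.18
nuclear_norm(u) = 1.02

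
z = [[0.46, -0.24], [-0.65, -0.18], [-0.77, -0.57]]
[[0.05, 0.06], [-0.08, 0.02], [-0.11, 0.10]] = z@[[0.12, 0.02], [0.03, -0.20]]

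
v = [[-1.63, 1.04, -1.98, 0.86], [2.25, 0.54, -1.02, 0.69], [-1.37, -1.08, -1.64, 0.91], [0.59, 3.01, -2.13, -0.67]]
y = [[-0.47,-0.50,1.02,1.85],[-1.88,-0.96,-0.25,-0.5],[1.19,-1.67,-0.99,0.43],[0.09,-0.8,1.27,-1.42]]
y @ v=[[-0.66,3.71,-4.17,-1.06], [0.95,-3.71,6.18,-2.17], [-4.09,2.7,0.05,-1.32], [-4.52,-5.98,1.58,1.63]]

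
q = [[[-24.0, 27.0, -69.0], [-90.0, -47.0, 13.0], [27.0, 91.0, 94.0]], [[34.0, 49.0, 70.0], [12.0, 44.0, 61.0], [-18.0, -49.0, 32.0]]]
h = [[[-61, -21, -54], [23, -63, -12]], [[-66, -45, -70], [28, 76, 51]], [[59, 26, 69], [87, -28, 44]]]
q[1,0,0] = 34.0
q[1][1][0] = 12.0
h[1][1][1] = 76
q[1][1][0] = 12.0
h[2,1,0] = 87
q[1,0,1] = 49.0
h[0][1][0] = 23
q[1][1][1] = 44.0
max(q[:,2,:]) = 94.0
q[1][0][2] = 70.0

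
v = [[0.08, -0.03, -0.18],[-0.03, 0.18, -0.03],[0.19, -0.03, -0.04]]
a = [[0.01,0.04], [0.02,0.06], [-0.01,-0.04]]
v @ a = [[0.0, 0.01],  [0.0, 0.01],  [0.00, 0.01]]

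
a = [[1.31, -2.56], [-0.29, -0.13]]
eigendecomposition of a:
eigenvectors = [[0.99, 0.81],[-0.16, 0.58]]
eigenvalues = [1.71, -0.53]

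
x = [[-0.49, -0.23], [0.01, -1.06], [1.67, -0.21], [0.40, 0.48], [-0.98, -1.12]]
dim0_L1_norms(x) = [3.55, 3.1]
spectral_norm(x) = 2.17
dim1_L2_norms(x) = [0.54, 1.06, 1.68, 0.62, 1.49]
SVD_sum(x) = [[-0.48, -0.25], [-0.43, -0.22], [1.22, 0.64], [0.51, 0.27], [-1.23, -0.64]] + [[-0.01, 0.02], [0.44, -0.84], [0.45, -0.85], [-0.11, 0.21], [0.25, -0.48]]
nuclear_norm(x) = 3.64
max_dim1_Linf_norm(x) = 1.67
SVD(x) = [[-0.25,0.02], [-0.22,-0.64], [0.64,-0.65], [0.27,0.16], [-0.64,-0.37]] @ diag([2.166645016725741, 1.4698807337663529]) @ [[0.89,  0.46], [-0.46,  0.89]]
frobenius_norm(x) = 2.62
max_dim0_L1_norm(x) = 3.55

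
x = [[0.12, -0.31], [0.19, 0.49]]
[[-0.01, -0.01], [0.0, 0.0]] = x @ [[-0.02, -0.03], [0.01, 0.02]]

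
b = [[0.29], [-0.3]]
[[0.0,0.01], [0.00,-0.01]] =b @[[0.00, 0.04]]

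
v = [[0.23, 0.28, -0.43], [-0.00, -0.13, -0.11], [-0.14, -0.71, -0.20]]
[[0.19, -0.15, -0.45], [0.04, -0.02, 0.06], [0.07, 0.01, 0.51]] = v@ [[0.27, -0.24, -0.81], [-0.06, -0.03, -0.62], [-0.33, 0.20, 0.20]]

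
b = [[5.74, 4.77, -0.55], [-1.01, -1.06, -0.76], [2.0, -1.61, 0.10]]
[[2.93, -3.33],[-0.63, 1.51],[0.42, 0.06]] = b@[[0.36, -0.29], [0.19, -0.46], [0.08, -0.96]]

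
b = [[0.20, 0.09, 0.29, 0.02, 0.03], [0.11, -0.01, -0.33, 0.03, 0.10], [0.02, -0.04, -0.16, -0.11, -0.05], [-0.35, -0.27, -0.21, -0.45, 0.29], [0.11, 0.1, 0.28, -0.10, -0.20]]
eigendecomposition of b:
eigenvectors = [[(-0.78+0j),0.18+0.00j,0.23+0.00j,-0.16+0.17j,-0.16-0.17j], [(-0.34+0j),(-0.19+0j),-0.93+0.00j,0.39+0.04j,(0.39-0.04j)], [(-0.06+0j),-0.32+0.00j,0.16+0.00j,(0.05-0.31j),(0.05+0.31j)], [0.37+0.00j,(-0.91+0j),0.18+0.00j,-0.62+0.00j,-0.62-0.00j], [-0.37+0.00j,(-0.01+0j),(-0.17+0j),(-0.32-0.45j),-0.32+0.45j]]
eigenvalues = [(0.27+0j), (-0.51+0j), (0.03+0j), (-0.2+0.21j), (-0.2-0.21j)]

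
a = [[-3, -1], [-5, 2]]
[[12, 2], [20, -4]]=a@[[-4, 0], [0, -2]]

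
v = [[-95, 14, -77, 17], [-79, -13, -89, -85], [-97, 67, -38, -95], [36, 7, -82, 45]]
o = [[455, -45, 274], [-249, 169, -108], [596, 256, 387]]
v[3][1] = 7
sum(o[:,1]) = 380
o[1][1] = 169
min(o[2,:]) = 256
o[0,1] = -45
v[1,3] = -85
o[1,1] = 169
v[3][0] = 36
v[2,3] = -95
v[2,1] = 67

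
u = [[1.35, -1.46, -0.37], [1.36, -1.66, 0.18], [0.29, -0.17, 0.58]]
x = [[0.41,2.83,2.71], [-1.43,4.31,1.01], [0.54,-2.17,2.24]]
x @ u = [[5.19, -5.76, 1.93], [4.22, -5.24, 1.89], [-1.57, 2.43, 0.71]]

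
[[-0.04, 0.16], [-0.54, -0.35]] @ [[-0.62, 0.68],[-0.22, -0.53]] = [[-0.01, -0.11], [0.41, -0.18]]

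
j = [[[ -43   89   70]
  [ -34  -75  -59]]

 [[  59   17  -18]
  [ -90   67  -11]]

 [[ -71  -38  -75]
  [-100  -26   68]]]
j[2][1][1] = -26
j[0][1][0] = -34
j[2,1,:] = [-100, -26, 68]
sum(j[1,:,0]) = -31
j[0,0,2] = 70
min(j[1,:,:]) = -90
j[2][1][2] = 68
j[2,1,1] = -26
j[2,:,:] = [[-71, -38, -75], [-100, -26, 68]]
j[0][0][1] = 89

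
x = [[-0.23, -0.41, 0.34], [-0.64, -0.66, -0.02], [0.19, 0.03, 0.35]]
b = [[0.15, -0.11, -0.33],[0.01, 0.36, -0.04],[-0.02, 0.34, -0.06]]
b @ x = [[-0.03, 0.0, -0.06],  [-0.24, -0.24, -0.02],  [-0.22, -0.22, -0.03]]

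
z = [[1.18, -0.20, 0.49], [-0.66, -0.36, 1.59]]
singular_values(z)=[1.76, 1.29]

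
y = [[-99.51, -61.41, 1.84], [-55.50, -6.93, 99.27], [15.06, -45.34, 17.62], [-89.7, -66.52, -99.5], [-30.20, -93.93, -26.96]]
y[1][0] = -55.5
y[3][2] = -99.5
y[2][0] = 15.06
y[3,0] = -89.7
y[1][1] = -6.93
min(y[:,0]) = -99.51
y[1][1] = -6.93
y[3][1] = -66.52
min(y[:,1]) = -93.93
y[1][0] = -55.5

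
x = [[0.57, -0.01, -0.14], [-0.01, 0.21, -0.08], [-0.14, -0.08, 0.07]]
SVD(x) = [[-0.97,0.12,0.23], [-0.03,-0.93,0.36], [0.26,0.34,0.9]] @ diag([0.6068180659604107, 0.24055127195898304, 0.0026306620806065767]) @ [[-0.97, -0.03, 0.26], [0.12, -0.93, 0.34], [0.23, 0.36, 0.9]]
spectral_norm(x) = 0.61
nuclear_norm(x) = 0.85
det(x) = 0.00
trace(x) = 0.85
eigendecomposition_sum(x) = [[0.57, 0.02, -0.15],[0.02, 0.00, -0.00],[-0.15, -0.0, 0.04]] + [[0.0,0.00,0.00], [0.0,0.0,0.00], [0.0,0.0,0.00]] + [[0.0, -0.03, 0.01], [-0.03, 0.21, -0.08], [0.01, -0.08, 0.03]]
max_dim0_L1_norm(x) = 0.72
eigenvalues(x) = [0.61, 0.0, 0.24]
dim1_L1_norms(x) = [0.72, 0.3, 0.29]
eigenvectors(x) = [[0.97, -0.23, 0.12], [0.03, -0.36, -0.93], [-0.26, -0.9, 0.34]]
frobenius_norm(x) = 0.65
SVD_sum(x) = [[0.57,0.02,-0.15], [0.02,0.00,-0.00], [-0.15,-0.0,0.04]] + [[0.00, -0.03, 0.01], [-0.03, 0.21, -0.08], [0.01, -0.08, 0.03]] + [[0.00, 0.00, 0.0], [0.0, 0.0, 0.0], [0.0, 0.00, 0.00]]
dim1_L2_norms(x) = [0.59, 0.22, 0.18]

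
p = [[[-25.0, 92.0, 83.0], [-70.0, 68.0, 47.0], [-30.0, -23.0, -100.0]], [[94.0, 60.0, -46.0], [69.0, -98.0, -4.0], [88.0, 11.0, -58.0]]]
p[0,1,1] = 68.0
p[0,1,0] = -70.0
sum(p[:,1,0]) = -1.0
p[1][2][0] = 88.0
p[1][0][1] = 60.0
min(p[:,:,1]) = -98.0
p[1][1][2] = -4.0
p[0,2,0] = -30.0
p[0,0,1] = 92.0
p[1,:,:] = [[94.0, 60.0, -46.0], [69.0, -98.0, -4.0], [88.0, 11.0, -58.0]]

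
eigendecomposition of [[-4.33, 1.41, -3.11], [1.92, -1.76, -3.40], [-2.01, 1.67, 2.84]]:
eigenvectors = [[0.94, -0.42, 0.43], [-0.23, -0.69, 0.88], [0.27, 0.59, -0.21]]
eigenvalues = [-5.57, 2.33, -0.0]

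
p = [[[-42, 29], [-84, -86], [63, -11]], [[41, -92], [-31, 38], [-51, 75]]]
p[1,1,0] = -31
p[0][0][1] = 29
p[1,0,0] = 41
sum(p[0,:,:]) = -131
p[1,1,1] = 38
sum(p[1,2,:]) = 24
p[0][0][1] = 29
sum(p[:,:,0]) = -104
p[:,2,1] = [-11, 75]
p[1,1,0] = -31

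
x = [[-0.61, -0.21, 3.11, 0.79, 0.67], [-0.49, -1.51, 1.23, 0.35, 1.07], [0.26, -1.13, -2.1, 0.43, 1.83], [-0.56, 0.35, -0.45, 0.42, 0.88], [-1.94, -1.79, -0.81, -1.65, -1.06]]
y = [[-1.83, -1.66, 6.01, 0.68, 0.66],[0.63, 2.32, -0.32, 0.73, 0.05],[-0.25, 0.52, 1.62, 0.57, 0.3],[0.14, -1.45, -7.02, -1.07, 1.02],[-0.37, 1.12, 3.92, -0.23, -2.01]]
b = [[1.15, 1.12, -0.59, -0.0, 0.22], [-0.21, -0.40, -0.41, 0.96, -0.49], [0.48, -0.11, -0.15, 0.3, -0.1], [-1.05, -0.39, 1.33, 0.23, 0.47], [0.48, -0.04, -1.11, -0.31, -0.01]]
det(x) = 0.12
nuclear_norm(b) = 5.60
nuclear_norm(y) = 16.82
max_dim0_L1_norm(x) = 7.7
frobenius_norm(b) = 3.12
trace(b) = 0.82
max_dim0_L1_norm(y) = 18.89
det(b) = -0.40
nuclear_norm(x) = 11.58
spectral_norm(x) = 4.18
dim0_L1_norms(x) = [3.86, 4.99, 7.7, 3.64, 5.51]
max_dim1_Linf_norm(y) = 7.02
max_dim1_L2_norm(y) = 7.32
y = b @ x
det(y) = 0.05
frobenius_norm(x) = 6.23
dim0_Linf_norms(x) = [1.94, 1.79, 3.11, 1.65, 1.83]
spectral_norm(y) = 10.39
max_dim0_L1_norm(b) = 3.59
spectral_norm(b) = 2.58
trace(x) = -4.86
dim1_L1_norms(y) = [10.84, 4.05, 3.26, 10.7, 7.65]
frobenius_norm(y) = 11.28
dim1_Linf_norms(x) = [3.11, 1.51, 2.1, 0.88, 1.94]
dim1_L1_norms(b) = [3.08, 2.47, 1.14, 3.47, 1.95]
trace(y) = -0.97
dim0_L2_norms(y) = [1.99, 3.43, 10.17, 1.59, 2.37]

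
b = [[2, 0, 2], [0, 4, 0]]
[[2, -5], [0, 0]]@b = [[4, -20, 4], [0, 0, 0]]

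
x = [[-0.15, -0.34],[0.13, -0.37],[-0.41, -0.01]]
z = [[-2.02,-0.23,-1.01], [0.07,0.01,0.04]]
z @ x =[[0.69, 0.78], [-0.03, -0.03]]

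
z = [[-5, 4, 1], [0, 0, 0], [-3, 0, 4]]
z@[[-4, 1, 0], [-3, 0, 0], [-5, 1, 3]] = [[3, -4, 3], [0, 0, 0], [-8, 1, 12]]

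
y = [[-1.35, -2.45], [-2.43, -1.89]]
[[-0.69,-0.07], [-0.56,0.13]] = y @ [[0.02, -0.13], [0.27, 0.10]]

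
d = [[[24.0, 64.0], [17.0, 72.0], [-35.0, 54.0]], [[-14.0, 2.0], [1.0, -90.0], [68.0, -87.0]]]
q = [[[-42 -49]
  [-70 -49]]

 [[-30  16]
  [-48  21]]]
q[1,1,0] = -48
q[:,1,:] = [[-70, -49], [-48, 21]]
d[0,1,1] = 72.0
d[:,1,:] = [[17.0, 72.0], [1.0, -90.0]]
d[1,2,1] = -87.0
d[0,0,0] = 24.0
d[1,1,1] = -90.0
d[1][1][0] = 1.0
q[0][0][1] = -49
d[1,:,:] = [[-14.0, 2.0], [1.0, -90.0], [68.0, -87.0]]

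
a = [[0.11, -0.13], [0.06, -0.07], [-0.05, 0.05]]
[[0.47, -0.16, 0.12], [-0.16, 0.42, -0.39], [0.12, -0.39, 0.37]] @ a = [[0.04,-0.04], [0.03,-0.03], [-0.03,0.03]]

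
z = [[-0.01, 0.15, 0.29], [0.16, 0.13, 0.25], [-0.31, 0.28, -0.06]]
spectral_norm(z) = 0.44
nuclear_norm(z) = 0.96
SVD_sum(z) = [[0.08, 0.14, 0.27], [0.08, 0.14, 0.27], [-0.0, -0.0, -0.01]] + [[-0.06, 0.05, -0.01], [0.05, -0.04, 0.01], [-0.32, 0.27, -0.04]] + [[-0.03, -0.03, 0.03], [0.03, 0.03, -0.03], [0.01, 0.01, -0.01]]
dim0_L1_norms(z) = [0.48, 0.56, 0.6]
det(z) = 0.02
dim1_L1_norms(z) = [0.45, 0.54, 0.65]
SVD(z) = [[-0.71, 0.17, -0.69], [-0.71, -0.15, 0.69], [0.02, 0.97, 0.22]] @ diag([0.44300897564478714, 0.4326598089202038, 0.07967770857202751]) @ [[-0.25, -0.44, -0.86], [-0.76, 0.65, -0.11], [0.6, 0.63, -0.49]]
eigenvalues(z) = [(-0.11+0.2j), (-0.11-0.2j), (0.29+0j)]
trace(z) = 0.06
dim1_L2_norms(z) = [0.33, 0.32, 0.42]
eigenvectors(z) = [[(0.3+0.49j),  0.30-0.49j,  0.56+0.00j],[0.46+0.06j,  0.46-0.06j,  0.81+0.00j],[-0.68+0.00j,  -0.68-0.00j,  0.16+0.00j]]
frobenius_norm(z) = 0.62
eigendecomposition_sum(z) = [[0.01+0.15j,(-0.02-0.1j),(0.09-0.01j)], [0.10+0.07j,(-0.07-0.04j),0.04-0.06j], [(-0.15-0.08j),0.11+0.04j,(-0.05+0.09j)]] + [[(0.01-0.15j), -0.02+0.10j, 0.09+0.01j], [0.10-0.07j, (-0.07+0.04j), (0.04+0.06j)], [-0.15+0.08j, (0.11-0.04j), -0.05-0.09j]] + [[-0.02-0.00j, (0.19+0j), (0.12+0j)],[-0.03-0.00j, (0.28+0j), (0.17+0j)],[-0.01-0.00j, 0.05+0.00j, (0.03+0j)]]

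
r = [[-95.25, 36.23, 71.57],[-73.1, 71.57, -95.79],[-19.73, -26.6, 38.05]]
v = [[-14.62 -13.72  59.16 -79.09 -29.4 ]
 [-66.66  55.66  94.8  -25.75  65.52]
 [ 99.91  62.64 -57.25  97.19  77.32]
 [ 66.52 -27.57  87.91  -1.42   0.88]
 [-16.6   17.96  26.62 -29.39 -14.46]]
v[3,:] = [66.52, -27.57, 87.91, -1.42, 0.88]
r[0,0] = -95.25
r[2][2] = 38.05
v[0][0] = -14.62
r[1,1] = 71.57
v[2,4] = 77.32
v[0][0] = -14.62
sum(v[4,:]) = -15.870000000000001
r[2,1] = -26.6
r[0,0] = -95.25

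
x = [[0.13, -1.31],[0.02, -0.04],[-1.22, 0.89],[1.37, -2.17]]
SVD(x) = [[-0.37,-0.74], [-0.01,-0.01], [0.45,-0.67], [-0.81,-0.03]] @ diag([3.153571743351932, 0.8101143496644515]) @ [[-0.54,0.84], [0.84,0.54]]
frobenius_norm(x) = 3.26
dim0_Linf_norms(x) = [1.37, 2.17]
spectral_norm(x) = 3.15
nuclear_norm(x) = 3.96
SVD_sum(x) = [[0.63, -0.98], [0.02, -0.04], [-0.76, 1.18], [1.39, -2.16]] + [[-0.50, -0.33], [-0.00, -0.00], [-0.46, -0.29], [-0.02, -0.01]]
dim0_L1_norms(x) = [2.74, 4.41]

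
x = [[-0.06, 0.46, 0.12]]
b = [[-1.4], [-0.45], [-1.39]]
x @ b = [[-0.29]]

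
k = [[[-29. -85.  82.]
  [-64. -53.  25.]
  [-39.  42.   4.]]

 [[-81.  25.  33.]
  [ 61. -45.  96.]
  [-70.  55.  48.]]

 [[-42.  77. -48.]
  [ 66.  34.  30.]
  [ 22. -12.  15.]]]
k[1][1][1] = -45.0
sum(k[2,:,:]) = 142.0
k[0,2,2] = 4.0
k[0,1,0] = -64.0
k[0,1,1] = -53.0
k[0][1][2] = 25.0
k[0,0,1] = -85.0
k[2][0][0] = -42.0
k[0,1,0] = -64.0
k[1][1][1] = -45.0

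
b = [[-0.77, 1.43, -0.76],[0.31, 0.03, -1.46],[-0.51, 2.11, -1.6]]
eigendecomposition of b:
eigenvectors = [[(0.87+0j), 0.47-0.02j, (0.47+0.02j)], [0.38+0.00j, (0.32+0.43j), 0.32-0.43j], [0.30+0.00j, 0.70+0.00j, (0.7-0j)]]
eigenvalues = [(-0.41+0j), (-0.97+1.3j), (-0.97-1.3j)]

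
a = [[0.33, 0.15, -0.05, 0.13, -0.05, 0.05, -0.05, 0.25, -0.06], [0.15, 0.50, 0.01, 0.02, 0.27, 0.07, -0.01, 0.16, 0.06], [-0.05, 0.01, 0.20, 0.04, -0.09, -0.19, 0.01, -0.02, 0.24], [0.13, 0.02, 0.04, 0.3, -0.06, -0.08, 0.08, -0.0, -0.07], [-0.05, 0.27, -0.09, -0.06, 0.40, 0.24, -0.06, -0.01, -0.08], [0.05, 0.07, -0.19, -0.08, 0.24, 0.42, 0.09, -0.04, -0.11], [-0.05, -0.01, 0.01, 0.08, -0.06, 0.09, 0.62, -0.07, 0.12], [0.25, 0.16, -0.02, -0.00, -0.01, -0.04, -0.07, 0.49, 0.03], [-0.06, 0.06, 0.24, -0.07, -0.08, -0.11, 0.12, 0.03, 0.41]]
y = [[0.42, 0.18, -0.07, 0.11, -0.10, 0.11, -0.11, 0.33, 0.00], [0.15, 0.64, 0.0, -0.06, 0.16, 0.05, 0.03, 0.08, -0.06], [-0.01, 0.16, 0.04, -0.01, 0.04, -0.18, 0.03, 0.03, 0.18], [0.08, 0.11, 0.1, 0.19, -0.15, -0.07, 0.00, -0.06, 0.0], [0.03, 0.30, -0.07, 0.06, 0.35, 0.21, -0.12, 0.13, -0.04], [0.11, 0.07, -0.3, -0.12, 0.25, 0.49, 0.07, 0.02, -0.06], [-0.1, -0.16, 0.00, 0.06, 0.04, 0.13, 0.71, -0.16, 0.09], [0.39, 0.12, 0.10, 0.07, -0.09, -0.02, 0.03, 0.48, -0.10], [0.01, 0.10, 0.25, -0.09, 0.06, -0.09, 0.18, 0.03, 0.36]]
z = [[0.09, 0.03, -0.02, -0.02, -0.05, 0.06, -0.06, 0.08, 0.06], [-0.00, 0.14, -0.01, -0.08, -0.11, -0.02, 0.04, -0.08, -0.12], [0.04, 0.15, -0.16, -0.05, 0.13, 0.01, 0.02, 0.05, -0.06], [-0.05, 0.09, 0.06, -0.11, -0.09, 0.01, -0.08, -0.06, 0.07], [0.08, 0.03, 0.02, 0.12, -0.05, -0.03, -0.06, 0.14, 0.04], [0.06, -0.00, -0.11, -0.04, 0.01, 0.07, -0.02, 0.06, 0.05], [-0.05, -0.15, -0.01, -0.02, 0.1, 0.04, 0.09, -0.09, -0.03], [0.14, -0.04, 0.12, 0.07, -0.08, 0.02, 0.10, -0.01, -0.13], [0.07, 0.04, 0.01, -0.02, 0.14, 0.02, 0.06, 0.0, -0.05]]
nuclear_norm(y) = 4.25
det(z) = -0.00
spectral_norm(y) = 1.08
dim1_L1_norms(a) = [1.12, 1.25, 0.85, 0.78, 1.26, 1.29, 1.11, 1.07, 1.18]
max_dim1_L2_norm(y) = 0.77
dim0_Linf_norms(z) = [0.14, 0.15, 0.16, 0.12, 0.14, 0.07, 0.1, 0.14, 0.13]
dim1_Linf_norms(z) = [0.09, 0.14, 0.16, 0.11, 0.14, 0.11, 0.15, 0.14, 0.14]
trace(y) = 3.68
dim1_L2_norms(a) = [0.47, 0.62, 0.38, 0.36, 0.56, 0.55, 0.65, 0.58, 0.52]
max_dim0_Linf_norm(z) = 0.16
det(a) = -0.00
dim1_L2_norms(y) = [0.61, 0.69, 0.31, 0.31, 0.55, 0.66, 0.77, 0.66, 0.51]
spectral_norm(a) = 0.96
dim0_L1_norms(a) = [1.12, 1.25, 0.85, 0.78, 1.26, 1.29, 1.11, 1.07, 1.18]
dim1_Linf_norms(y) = [0.42, 0.64, 0.18, 0.19, 0.35, 0.49, 0.71, 0.48, 0.36]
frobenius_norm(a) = 1.59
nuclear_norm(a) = 3.68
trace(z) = 0.01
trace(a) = 3.67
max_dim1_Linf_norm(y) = 0.71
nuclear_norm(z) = 1.59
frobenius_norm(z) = 0.68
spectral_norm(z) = 0.34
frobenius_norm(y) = 1.75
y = z + a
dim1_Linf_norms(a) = [0.33, 0.5, 0.24, 0.3, 0.4, 0.42, 0.62, 0.49, 0.41]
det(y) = 0.00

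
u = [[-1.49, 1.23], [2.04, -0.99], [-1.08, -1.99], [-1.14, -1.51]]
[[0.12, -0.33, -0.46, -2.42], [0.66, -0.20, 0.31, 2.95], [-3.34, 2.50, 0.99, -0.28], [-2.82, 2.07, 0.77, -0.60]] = u @ [[0.9, -0.56, -0.07, 1.2], [1.19, -0.95, -0.46, -0.51]]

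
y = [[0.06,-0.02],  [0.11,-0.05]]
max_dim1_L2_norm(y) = 0.12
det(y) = -0.00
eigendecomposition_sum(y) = [[0.05, -0.01], [0.06, -0.02]] + [[0.01,-0.01],  [0.05,-0.03]]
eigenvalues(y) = [0.03, -0.02]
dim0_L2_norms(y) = [0.13, 0.05]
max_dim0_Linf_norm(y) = 0.11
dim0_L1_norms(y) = [0.17, 0.07]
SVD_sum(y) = [[0.06,-0.02], [0.11,-0.05]] + [[0.0, 0.0], [-0.0, -0.0]]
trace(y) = 0.01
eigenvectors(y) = [[0.61, 0.23], [0.80, 0.97]]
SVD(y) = [[-0.46, -0.89],[-0.89, 0.46]] @ diag([0.13625537606978597, 0.005871327965732978]) @ [[-0.92, 0.39], [-0.39, -0.92]]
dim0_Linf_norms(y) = [0.11, 0.05]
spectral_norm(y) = 0.14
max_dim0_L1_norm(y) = 0.17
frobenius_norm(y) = 0.14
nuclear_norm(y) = 0.14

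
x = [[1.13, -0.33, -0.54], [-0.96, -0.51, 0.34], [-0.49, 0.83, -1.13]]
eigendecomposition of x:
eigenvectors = [[-0.84, 0.33, 0.19], [0.45, 0.62, -0.17], [0.30, 0.71, 0.97]]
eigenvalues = [1.5, -0.64, -1.37]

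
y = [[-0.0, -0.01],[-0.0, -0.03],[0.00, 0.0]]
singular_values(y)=[0.03, -0.0]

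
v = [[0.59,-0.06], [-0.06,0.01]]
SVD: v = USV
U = [[-0.99, 0.10], [0.10, 0.99]]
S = [0.6, 0.0]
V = [[-0.99,  0.10],  [0.1,  0.99]]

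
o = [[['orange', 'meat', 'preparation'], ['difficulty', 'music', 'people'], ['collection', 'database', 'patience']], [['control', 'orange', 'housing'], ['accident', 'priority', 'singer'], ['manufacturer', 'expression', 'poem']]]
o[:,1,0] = ['difficulty', 'accident']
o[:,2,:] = [['collection', 'database', 'patience'], ['manufacturer', 'expression', 'poem']]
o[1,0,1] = 'orange'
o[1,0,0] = 'control'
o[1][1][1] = 'priority'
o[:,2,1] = ['database', 'expression']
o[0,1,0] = 'difficulty'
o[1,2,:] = ['manufacturer', 'expression', 'poem']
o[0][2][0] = 'collection'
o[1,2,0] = 'manufacturer'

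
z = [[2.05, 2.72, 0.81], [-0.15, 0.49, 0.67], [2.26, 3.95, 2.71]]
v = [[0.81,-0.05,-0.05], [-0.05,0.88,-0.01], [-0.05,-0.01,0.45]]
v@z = [[1.56,1.98,0.49], [-0.26,0.26,0.52], [0.92,1.64,1.17]]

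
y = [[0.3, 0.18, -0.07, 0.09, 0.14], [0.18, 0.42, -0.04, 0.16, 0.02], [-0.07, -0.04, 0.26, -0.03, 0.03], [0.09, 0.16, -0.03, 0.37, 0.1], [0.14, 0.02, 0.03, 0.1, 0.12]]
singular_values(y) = [0.71, 0.28, 0.24, 0.24, 0.0]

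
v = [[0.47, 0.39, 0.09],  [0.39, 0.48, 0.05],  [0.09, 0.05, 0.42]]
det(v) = 0.029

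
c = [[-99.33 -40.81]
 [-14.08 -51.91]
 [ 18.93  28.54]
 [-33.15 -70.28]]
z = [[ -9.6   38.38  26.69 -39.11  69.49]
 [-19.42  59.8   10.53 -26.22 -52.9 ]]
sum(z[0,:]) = 85.85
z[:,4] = [69.49, -52.9]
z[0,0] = -9.6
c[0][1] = -40.81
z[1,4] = -52.9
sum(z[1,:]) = -28.21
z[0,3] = -39.11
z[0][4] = 69.49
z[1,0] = -19.42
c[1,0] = -14.08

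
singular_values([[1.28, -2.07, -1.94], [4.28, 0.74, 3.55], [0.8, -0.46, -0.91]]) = [5.65, 3.28, 0.42]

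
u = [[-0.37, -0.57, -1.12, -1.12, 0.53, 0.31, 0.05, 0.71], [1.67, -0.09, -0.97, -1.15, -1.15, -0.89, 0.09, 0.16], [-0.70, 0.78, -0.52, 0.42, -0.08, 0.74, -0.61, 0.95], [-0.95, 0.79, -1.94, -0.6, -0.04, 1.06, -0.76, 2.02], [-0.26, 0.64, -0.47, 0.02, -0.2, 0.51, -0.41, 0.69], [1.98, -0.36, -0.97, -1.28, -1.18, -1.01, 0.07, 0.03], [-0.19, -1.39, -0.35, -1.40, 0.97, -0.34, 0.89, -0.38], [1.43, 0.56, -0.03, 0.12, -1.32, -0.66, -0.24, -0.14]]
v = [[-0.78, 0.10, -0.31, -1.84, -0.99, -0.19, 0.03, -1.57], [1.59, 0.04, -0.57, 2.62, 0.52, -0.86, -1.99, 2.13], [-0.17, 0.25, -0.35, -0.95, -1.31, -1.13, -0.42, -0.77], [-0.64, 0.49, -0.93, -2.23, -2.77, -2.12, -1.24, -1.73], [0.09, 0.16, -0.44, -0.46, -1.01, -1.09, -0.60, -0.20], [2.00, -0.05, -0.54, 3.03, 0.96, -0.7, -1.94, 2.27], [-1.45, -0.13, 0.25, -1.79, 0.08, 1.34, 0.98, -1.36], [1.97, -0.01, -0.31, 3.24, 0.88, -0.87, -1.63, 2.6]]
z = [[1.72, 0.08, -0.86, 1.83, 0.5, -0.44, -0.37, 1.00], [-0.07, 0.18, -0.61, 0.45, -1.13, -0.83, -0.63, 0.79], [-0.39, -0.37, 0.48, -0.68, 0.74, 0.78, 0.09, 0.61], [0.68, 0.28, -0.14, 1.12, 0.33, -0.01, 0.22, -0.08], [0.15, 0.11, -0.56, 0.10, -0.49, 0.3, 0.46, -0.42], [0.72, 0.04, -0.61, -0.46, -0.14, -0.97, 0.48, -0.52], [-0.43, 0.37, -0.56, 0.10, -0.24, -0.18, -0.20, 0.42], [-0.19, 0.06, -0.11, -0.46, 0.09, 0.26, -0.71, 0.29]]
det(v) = 0.00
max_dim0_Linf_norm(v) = 3.24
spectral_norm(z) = 3.39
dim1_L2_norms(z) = [2.94, 1.9, 1.59, 1.41, 1.04, 1.6, 0.98, 0.96]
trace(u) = -2.04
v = u @ z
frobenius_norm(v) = 10.82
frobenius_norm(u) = 6.87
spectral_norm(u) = 4.54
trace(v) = -1.45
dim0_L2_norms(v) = [3.68, 0.6, 1.43, 6.26, 3.66, 3.28, 3.66, 4.94]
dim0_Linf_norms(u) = [1.98, 1.39, 1.94, 1.4, 1.32, 1.06, 0.89, 2.02]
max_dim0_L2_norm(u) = 3.22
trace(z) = 2.13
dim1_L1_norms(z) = [6.8, 4.69, 4.14, 2.86, 2.59, 3.94, 2.5, 2.17]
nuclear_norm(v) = 16.06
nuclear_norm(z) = 10.60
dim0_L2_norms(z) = [2.08, 0.64, 1.54, 2.39, 1.58, 1.62, 1.26, 1.65]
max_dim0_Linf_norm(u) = 2.02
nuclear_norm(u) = 12.19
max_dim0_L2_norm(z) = 2.39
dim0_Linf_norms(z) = [1.72, 0.37, 0.86, 1.83, 1.13, 0.97, 0.71, 1.0]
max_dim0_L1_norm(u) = 7.55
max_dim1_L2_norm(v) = 5.04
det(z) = -0.38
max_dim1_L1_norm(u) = 8.16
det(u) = 0.00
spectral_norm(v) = 9.46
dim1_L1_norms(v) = [5.81, 10.32, 5.35, 12.15, 4.05, 11.49, 7.38, 11.51]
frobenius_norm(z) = 4.72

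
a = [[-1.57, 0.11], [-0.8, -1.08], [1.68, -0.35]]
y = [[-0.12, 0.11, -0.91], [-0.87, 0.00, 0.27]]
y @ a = [[-1.43, 0.19], [1.82, -0.19]]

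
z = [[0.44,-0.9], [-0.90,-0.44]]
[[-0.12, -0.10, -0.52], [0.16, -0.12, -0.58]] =z@ [[-0.2, 0.07, 0.29],[0.04, 0.14, 0.72]]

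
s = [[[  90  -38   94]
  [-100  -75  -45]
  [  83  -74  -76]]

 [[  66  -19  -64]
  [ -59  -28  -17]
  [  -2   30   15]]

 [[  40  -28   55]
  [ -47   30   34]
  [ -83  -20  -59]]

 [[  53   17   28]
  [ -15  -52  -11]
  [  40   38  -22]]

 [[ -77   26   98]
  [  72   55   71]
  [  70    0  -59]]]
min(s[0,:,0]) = -100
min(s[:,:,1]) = -75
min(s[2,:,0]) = -83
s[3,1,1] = -52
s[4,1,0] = 72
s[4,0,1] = 26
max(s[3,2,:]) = 40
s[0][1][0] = -100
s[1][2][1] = 30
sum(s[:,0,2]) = 211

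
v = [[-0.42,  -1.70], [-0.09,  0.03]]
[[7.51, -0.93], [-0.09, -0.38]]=v@ [[-0.48, 4.03], [-4.30, -0.45]]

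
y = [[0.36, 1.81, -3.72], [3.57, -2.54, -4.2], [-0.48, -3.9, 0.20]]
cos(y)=[[-0.28, 0.40, -0.37], [-0.2, 0.48, -0.14], [-0.53, 0.29, 0.08]]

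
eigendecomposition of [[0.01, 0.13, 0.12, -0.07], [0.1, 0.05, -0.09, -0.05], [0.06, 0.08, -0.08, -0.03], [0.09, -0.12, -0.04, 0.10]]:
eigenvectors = [[(-0.46+0.07j), -0.46-0.07j, (0.75+0j), (-0.79+0j)], [(0.61-0.03j), 0.61+0.03j, 0.42+0.00j, (-0.48+0j)], [0.06-0.12j, (0.06+0.12j), (0.36+0j), -0.38+0.00j], [0.63+0.00j, 0.63-0.00j, (0.37+0j), (0.02+0j)]]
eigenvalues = [(-0.09+0.02j), (-0.09-0.02j), (0.11+0j), (0.15+0j)]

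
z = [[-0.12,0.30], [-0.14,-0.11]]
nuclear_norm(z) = 0.50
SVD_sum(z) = [[-0.09,  0.31],[0.02,  -0.07]] + [[-0.03,  -0.01], [-0.16,  -0.04]]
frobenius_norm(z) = 0.37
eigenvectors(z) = [[0.83+0.00j, (0.83-0j)], [(0.01+0.56j), 0.01-0.56j]]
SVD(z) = [[-0.98, 0.21], [0.21, 0.98]] @ diag([0.32839992945553526, 0.1680877340367212]) @ [[0.27, -0.96], [-0.96, -0.27]]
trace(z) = -0.23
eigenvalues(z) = [(-0.12+0.2j), (-0.12-0.2j)]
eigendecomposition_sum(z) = [[(-0.06+0.1j), 0.15+0.08j], [-0.07-0.04j, -0.06+0.10j]] + [[(-0.06-0.1j),(0.15-0.08j)],[-0.07+0.04j,(-0.06-0.1j)]]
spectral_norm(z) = 0.33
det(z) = 0.06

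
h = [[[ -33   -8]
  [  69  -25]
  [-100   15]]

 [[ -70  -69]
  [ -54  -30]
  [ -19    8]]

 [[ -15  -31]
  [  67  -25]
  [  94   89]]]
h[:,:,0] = [[-33, 69, -100], [-70, -54, -19], [-15, 67, 94]]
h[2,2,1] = 89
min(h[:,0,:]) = -70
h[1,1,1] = -30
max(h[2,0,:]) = -15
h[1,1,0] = -54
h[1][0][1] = -69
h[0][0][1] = -8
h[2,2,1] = 89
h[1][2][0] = -19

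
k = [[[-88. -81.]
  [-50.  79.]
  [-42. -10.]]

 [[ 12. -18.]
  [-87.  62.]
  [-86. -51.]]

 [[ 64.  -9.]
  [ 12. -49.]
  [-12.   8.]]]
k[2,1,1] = -49.0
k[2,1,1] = -49.0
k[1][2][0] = -86.0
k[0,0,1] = -81.0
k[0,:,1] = [-81.0, 79.0, -10.0]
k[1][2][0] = -86.0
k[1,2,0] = -86.0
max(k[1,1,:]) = 62.0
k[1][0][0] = 12.0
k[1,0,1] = -18.0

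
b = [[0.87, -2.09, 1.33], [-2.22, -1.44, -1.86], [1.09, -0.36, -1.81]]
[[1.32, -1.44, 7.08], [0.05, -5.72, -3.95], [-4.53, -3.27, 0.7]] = b @[[-1.37, 0.15, 1.98], [-0.12, 1.74, -1.82], [1.7, 1.55, 1.17]]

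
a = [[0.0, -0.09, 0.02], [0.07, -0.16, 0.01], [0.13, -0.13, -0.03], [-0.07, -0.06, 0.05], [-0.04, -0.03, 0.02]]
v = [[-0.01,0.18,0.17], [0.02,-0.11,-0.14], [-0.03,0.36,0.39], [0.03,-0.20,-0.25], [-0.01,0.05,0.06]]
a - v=[[0.01,  -0.27,  -0.15],[0.05,  -0.05,  0.15],[0.16,  -0.49,  -0.42],[-0.1,  0.14,  0.30],[-0.03,  -0.08,  -0.04]]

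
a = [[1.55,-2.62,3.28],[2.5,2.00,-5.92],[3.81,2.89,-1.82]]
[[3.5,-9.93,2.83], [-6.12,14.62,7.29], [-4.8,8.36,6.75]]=a@[[-0.37, 0.15, 1.99], [-0.79, 1.50, -0.68], [0.61, -1.90, -0.62]]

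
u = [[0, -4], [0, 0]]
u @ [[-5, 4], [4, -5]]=[[-16, 20], [0, 0]]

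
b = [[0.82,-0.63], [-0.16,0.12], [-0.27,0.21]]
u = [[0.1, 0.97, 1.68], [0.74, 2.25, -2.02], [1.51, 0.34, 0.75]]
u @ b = [[-0.53, 0.41], [0.79, -0.62], [0.98, -0.75]]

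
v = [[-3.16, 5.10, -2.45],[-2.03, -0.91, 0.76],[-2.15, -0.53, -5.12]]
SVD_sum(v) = [[-3.11,3.08,-4.03],  [-0.04,0.04,-0.05],  [-2.26,2.24,-2.93]] + [[0.00, 2.04, 1.56], [-0.00, -0.21, -0.16], [-0.00, -2.81, -2.14]] + [[-0.05, -0.02, 0.03],[-1.99, -0.74, 0.97],[0.11, 0.04, -0.05]]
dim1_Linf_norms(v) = [5.1, 2.03, 5.12]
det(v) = -75.18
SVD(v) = [[0.81,-0.59,-0.03], [0.01,0.06,-1.0], [0.59,0.81,0.06]] @ diag([7.352880062979938, 4.371057041815295, 2.339126998824356]) @ [[-0.52,  0.52,  -0.68], [-0.00,  -0.79,  -0.61], [0.85,  0.32,  -0.42]]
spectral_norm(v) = 7.35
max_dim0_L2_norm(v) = 5.73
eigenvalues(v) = [(-6.47+0j), (-1.36+3.13j), (-1.36-3.13j)]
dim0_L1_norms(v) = [7.34, 6.54, 8.33]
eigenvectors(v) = [[(-0.52+0j), (-0.75+0j), (-0.75-0j)], [-0.07+0.00j, -0.12-0.55j, (-0.12+0.55j)], [-0.85+0.00j, (0.3-0.17j), (0.3+0.17j)]]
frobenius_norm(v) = 8.87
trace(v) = -9.19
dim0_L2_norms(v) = [4.33, 5.21, 5.73]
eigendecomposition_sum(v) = [[(-1.43-0j), 1.01-0.00j, -3.15+0.00j],[(-0.2-0j), 0.14-0.00j, (-0.44+0j)],[-2.35-0.00j, 1.66-0.00j, (-5.19+0j)]] + [[-0.87+1.07j, 2.05+1.18j, 0.35-0.75j], [(-0.91-0.46j), (-0.53+1.67j), 0.60+0.13j], [(0.1-0.63j), (-1.09+0j), (0.03+0.38j)]] + [[-0.87-1.07j, 2.05-1.18j, 0.35+0.75j], [-0.91+0.46j, (-0.53-1.67j), (0.6-0.13j)], [(0.1+0.63j), (-1.09-0j), (0.03-0.38j)]]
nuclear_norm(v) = 14.06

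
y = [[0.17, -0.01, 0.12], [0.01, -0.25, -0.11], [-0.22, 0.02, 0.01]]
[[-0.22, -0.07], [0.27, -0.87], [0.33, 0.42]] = y@ [[-1.59,-1.61],[-1.28,2.57],[0.28,1.94]]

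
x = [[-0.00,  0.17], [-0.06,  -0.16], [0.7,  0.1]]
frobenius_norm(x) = 0.75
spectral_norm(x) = 0.71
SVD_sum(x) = [[0.03,  0.01], [-0.09,  -0.02], [0.7,  0.12]] + [[-0.03, 0.16],  [0.03, -0.14],  [0.0, -0.02]]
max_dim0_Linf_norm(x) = 0.7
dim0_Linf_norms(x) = [0.7, 0.17]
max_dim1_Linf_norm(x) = 0.7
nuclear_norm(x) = 0.94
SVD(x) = [[0.04, 0.75], [-0.12, -0.66], [0.99, -0.11]] @ diag([0.7126641954093742, 0.22407531006674844]) @ [[0.98, 0.18],[-0.18, 0.98]]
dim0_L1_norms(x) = [0.76, 0.43]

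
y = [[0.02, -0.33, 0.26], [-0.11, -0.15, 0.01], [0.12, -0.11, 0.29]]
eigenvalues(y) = [0.4, 0.04, -0.28]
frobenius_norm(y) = 0.57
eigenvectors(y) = [[-0.62, 0.71, 0.76], [0.11, -0.45, 0.65], [-0.77, -0.53, -0.03]]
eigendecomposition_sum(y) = [[0.10,-0.11,0.23], [-0.02,0.02,-0.04], [0.13,-0.13,0.28]] + [[0.01, -0.02, -0.01], [-0.01, 0.01, 0.01], [-0.01, 0.01, 0.01]] + [[-0.10, -0.21, 0.05], [-0.08, -0.18, 0.04], [0.00, 0.01, -0.0]]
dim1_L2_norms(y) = [0.42, 0.19, 0.33]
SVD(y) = [[-0.80,-0.3,-0.52], [-0.18,-0.71,0.68], [-0.58,0.64,0.51]] @ diag([0.5203077026274636, 0.22436100674382647, 0.0337939822960759]) @ [[-0.12, 0.68, -0.72], [0.66, 0.6, 0.45], [-0.74, 0.42, 0.53]]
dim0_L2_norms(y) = [0.16, 0.38, 0.39]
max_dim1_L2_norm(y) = 0.42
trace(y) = 0.16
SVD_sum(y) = [[0.05,-0.28,0.30], [0.01,-0.06,0.07], [0.04,-0.20,0.22]] + [[-0.04, -0.04, -0.03], [-0.1, -0.09, -0.07], [0.10, 0.09, 0.06]] + [[0.01, -0.01, -0.01], [-0.02, 0.01, 0.01], [-0.01, 0.01, 0.01]]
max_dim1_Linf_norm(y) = 0.33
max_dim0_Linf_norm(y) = 0.33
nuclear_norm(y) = 0.78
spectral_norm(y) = 0.52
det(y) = -0.00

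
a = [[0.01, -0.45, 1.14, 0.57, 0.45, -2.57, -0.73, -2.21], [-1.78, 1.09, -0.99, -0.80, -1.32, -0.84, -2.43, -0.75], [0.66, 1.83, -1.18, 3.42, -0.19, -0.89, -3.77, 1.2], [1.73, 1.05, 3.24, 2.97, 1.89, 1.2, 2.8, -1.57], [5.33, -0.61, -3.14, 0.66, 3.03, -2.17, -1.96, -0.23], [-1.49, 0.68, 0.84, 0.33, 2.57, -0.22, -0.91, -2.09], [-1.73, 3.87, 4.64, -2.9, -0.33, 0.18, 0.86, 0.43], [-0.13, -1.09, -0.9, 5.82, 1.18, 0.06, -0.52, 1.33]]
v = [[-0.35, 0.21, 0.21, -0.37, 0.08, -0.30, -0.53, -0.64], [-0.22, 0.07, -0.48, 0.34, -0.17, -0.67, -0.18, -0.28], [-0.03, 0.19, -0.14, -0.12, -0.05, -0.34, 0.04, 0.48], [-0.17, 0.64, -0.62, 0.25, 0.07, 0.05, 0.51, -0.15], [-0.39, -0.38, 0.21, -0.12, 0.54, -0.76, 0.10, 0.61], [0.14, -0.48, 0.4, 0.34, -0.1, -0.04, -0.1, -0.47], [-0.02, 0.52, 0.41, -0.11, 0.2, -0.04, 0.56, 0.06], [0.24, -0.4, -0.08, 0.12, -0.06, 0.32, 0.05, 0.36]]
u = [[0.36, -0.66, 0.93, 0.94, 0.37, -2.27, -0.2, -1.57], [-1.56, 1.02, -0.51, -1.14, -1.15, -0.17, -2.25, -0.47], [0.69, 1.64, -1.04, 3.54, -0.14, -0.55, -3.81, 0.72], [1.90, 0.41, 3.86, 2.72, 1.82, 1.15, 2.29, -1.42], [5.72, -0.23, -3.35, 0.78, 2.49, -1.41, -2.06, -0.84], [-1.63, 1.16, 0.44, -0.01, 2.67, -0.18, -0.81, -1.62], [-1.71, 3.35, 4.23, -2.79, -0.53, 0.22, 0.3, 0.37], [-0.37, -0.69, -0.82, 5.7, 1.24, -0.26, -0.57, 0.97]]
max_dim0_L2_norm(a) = 8.02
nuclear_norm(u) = 36.51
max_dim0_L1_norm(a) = 17.47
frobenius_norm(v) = 2.72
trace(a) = 7.89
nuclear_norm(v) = 6.29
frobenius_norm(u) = 15.53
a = v + u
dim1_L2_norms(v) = [1.07, 0.99, 0.65, 1.08, 1.27, 0.88, 0.9, 0.69]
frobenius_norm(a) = 16.17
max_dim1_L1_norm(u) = 16.88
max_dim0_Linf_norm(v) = 0.76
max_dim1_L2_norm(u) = 7.6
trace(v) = 1.25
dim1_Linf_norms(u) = [2.27, 2.25, 3.81, 3.86, 5.72, 2.67, 4.23, 5.7]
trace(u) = 6.64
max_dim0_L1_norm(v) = 3.05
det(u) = -1178.68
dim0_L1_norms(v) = [1.56, 2.89, 2.55, 1.77, 1.27, 2.52, 2.07, 3.05]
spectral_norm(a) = 10.35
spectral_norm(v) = 1.38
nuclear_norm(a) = 38.57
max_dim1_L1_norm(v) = 3.11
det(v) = 0.00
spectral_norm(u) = 10.05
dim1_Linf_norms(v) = [0.64, 0.67, 0.48, 0.64, 0.76, 0.48, 0.56, 0.4]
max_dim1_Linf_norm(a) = 5.82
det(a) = -17885.58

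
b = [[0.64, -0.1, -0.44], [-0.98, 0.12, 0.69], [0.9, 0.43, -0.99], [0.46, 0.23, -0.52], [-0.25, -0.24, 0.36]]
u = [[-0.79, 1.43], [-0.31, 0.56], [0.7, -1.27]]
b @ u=[[-0.78, 1.42],  [1.22, -2.21],  [-1.54, 2.79],  [-0.80, 1.45],  [0.52, -0.95]]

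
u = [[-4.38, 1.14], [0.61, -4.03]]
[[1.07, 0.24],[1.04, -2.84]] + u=[[-3.31, 1.38], [1.65, -6.87]]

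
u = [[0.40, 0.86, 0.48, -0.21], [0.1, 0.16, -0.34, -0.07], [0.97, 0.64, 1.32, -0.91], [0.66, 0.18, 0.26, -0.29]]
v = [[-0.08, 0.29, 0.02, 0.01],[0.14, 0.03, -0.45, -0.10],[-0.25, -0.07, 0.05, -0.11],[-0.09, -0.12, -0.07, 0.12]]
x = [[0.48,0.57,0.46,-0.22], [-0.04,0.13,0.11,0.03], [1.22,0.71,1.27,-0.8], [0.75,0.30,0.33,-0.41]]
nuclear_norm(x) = 3.03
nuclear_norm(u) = 3.53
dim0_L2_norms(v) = [0.31, 0.32, 0.46, 0.19]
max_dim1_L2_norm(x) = 2.06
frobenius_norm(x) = 2.45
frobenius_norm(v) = 0.67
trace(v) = 0.12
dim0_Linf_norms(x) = [1.22, 0.71, 1.27, 0.8]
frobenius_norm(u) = 2.42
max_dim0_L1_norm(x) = 2.49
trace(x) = 1.47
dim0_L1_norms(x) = [2.49, 1.71, 2.17, 1.46]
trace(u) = 1.59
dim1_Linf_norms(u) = [0.86, 0.34, 1.32, 0.66]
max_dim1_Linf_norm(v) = 0.45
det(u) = -0.11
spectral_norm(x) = 2.41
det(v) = 0.01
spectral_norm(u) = 2.29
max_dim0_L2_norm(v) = 0.46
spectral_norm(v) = 0.50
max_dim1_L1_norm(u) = 3.84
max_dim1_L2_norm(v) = 0.48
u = x + v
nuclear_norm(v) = 1.25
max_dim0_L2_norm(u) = 1.47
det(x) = 0.00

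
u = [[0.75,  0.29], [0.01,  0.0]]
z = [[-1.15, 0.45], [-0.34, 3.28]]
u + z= [[-0.4, 0.74], [-0.33, 3.28]]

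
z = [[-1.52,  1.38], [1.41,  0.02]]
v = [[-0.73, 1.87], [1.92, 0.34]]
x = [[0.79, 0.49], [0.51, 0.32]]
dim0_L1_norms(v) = [2.65, 2.21]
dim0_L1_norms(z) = [2.93, 1.4]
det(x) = 0.00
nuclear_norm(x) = 1.11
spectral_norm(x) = 1.11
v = z + x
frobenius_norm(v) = 2.80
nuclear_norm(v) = 3.94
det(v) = -3.84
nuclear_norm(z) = 3.19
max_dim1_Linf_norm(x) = 0.79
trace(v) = -0.39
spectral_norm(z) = 2.34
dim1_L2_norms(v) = [2.01, 1.95]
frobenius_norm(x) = 1.11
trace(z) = -1.50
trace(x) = 1.11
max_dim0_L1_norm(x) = 1.3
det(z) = -1.98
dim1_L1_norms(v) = [2.6, 2.26]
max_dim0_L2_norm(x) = 0.94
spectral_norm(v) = 2.17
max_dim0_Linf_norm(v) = 1.92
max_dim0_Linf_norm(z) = 1.52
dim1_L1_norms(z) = [2.9, 1.43]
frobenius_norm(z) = 2.49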